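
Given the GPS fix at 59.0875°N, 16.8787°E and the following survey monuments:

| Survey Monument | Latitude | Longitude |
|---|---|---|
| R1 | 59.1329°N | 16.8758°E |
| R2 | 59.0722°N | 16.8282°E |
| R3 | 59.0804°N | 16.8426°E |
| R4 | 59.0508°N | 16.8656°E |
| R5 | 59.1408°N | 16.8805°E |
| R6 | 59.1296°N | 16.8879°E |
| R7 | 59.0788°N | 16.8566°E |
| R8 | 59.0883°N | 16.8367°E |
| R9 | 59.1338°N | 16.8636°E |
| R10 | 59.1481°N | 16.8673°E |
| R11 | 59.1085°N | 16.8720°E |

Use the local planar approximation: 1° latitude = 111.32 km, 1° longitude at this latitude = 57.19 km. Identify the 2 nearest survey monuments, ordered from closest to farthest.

Distances from 59.0875°N, 16.8787°E:
R1: √((0.0454·111.32)² + (-0.0029·57.19)²) = √(25.542188 + 0.027507) = 5.0566 km
R2: √((-0.0153·111.32)² + (-0.0505·57.19)²) = √(2.900877 + 8.341093) = 3.3529 km
R3: √((-0.0071·111.32)² + (-0.0361·57.19)²) = √(0.624688 + 4.262404) = 2.2107 km
R4: √((-0.0367·111.32)² + (-0.0131·57.19)²) = √(16.690853 + 0.561284) = 4.1536 km
R5: √((0.0533·111.32)² + (0.0018·57.19)²) = √(35.204713 + 0.010597) = 5.9342 km
R6: √((0.0421·111.32)² + (0.0092·57.19)²) = √(21.963957 + 0.276832) = 4.7160 km
R7: √((-0.0087·111.32)² + (-0.0221·57.19)²) = √(0.937961 + 1.597441) = 1.5923 km
R8: √((0.0008·111.32)² + (-0.0420·57.19)²) = √(0.007931 + 5.769508) = 2.4036 km
R9: √((0.0463·111.32)² + (-0.0151·57.19)²) = √(26.564912 + 0.745751) = 5.2260 km
R10: √((0.0606·111.32)² + (-0.0114·57.19)²) = √(45.508408 + 0.425060) = 6.7774 km
R11: √((0.0210·111.32)² + (-0.0067·57.19)²) = √(5.464935 + 0.146822) = 2.3689 km
Sorted: R7 (1.5923 km) < R3 (2.2107 km) < R11 (2.3689 km) < R8 (2.4036 km) < …

R7, R3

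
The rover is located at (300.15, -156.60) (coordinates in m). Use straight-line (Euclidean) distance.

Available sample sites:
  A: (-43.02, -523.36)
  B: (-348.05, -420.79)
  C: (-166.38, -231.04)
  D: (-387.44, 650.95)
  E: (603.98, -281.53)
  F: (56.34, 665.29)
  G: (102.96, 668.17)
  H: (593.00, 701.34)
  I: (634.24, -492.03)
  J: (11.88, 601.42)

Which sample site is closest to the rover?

Distances from (300.15, -156.60):
A: √((-343.17)² + (-366.76)²) = √(117765.6489 + 134512.8976) = 502.27 m
B: √((-648.20)² + (-264.19)²) = √(420163.2400 + 69796.3561) = 699.97 m
C: √((-466.53)² + (-74.44)²) = √(217650.2409 + 5541.3136) = 472.43 m
D: √((-687.59)² + (807.55)²) = √(472780.0081 + 652137.0025) = 1060.62 m
E: √((303.83)² + (-124.93)²) = √(92312.6689 + 15607.5049) = 328.51 m
F: √((-243.81)² + (821.89)²) = √(59443.3161 + 675503.1721) = 857.29 m
G: √((-197.19)² + (824.77)²) = √(38883.8961 + 680245.5529) = 848.02 m
H: √((292.85)² + (857.94)²) = √(85761.1225 + 736061.0436) = 906.54 m
I: √((334.09)² + (-335.43)²) = √(111616.1281 + 112513.2849) = 473.42 m
J: √((-288.27)² + (758.02)²) = √(83099.5929 + 574594.3204) = 810.98 m
Minimum: E at 328.51 m.

E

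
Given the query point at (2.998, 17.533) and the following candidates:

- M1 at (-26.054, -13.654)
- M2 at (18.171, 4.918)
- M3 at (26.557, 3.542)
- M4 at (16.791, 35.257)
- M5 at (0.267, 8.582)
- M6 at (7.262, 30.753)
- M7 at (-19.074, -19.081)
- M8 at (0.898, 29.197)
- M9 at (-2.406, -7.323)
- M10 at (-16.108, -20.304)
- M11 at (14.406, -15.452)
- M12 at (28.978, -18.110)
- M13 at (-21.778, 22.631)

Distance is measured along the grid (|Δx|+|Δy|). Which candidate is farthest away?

M12

Distances from (2.998, 17.533):
M1: |-29.052| + |-31.187| = 29.052 + 31.187 = 60.239
M2: |15.173| + |-12.615| = 15.173 + 12.615 = 27.788
M3: |23.559| + |-13.991| = 23.559 + 13.991 = 37.550
M4: |13.793| + |17.724| = 13.793 + 17.724 = 31.517
M5: |-2.731| + |-8.951| = 2.731 + 8.951 = 11.682
M6: |4.264| + |13.220| = 4.264 + 13.220 = 17.484
M7: |-22.072| + |-36.614| = 22.072 + 36.614 = 58.686
M8: |-2.100| + |11.664| = 2.100 + 11.664 = 13.764
M9: |-5.404| + |-24.856| = 5.404 + 24.856 = 30.260
M10: |-19.106| + |-37.837| = 19.106 + 37.837 = 56.943
M11: |11.408| + |-32.985| = 11.408 + 32.985 = 44.393
M12: |25.980| + |-35.643| = 25.980 + 35.643 = 61.623
M13: |-24.776| + |5.098| = 24.776 + 5.098 = 29.874
Maximum: M12 at 61.623.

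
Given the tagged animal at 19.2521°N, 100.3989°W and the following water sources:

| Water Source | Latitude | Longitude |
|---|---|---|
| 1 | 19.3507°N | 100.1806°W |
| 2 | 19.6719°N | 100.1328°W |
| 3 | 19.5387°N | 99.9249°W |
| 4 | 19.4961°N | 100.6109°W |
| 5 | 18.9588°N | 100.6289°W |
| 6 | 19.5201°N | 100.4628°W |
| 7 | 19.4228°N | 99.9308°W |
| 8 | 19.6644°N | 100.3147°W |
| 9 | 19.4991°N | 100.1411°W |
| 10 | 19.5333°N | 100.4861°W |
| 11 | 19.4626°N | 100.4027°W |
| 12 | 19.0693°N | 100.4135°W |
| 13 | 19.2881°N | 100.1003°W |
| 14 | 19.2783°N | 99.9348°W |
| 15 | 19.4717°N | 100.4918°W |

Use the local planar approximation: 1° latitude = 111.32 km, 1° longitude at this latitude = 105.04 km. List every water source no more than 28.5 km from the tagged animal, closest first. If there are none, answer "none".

12, 11, 1, 15

Distances from 19.2521°N, 100.3989°W:
1: 25.4219 km
2: 54.4533 km
3: 59.1340 km
4: 35.1236 km
5: 40.6165 km
6: 30.5795 km
7: 52.7134 km
8: 46.7416 km
9: 38.5917 km
10: 32.6157 km
11: 23.4363 km
12: 20.4070 km
13: 31.6199 km
14: 48.8362 km
15: 26.3215 km
Threshold 28.5 km: 12 (20.4070 km), 11 (23.4363 km), 1 (25.4219 km), 15 (26.3215 km) are within range.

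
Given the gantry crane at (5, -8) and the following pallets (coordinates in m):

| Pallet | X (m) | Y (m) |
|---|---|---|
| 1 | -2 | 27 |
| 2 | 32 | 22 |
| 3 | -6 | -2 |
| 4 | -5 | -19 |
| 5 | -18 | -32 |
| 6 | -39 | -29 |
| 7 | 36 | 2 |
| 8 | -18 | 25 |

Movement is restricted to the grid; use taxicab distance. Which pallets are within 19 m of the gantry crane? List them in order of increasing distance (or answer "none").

3

Distances from (5, -8):
1: 42 m
2: 57 m
3: 17 m
4: 21 m
5: 47 m
6: 65 m
7: 41 m
8: 56 m
Threshold 19 m: 3 (17 m) is within range.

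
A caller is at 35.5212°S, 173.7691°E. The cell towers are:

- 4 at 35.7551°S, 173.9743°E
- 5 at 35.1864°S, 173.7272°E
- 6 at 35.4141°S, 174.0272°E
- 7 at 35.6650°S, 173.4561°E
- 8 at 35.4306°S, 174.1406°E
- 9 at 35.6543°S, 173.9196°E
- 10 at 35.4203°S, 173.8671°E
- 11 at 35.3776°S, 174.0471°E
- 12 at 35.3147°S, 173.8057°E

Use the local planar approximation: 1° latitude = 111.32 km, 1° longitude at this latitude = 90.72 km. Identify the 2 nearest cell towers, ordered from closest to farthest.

Distances from 35.5212°S, 173.7691°E:
4: 32.0080 km
5: 37.4633 km
6: 26.2754 km
7: 32.5967 km
8: 35.1792 km
9: 20.1482 km
10: 14.3249 km
11: 29.8596 km
12: 23.2261 km
Sorted: 10 (14.3249 km) < 9 (20.1482 km) < 12 (23.2261 km) < 6 (26.2754 km) < …

10, 9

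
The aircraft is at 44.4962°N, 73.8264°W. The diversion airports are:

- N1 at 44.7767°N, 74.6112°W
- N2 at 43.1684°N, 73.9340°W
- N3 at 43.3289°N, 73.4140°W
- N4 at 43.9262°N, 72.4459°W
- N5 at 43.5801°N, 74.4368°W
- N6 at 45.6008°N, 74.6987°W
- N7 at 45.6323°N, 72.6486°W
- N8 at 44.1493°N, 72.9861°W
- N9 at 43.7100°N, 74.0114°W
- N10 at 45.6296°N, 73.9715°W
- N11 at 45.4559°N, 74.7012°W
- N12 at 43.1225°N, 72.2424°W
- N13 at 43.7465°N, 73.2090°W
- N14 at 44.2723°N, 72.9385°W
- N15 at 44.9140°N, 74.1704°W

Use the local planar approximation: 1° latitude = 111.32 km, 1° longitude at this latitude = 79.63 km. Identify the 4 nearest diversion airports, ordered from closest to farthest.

Distances from 44.4962°N, 73.8264°W:
N1: √((0.2805·111.32)² + (-0.7848·79.63)²) = √(975.016862 + 3905.453041) = 69.8604 km
N2: √((-1.3278·111.32)² + (-0.1076·79.63)²) = √(21848.001852 + 73.413846) = 148.0588 km
N3: √((-1.1673·111.32)² + (0.4124·79.63)²) = √(16885.400514 + 1078.426981) = 134.0292 km
N4: √((-0.5700·111.32)² + (1.3805·79.63)²) = √(4026.207066 + 12084.432311) = 126.9277 km
N5: √((-0.9161·111.32)² + (-0.6104·79.63)²) = √(10399.971798 + 2362.558012) = 112.9714 km
N6: √((1.1046·111.32)² + (-0.8723·79.63)²) = √(15120.163003 + 4824.865113) = 141.2269 km
N7: √((1.1361·111.32)² + (1.1778·79.63)²) = √(15994.825817 + 8796.229085) = 157.4518 km
N8: √((-0.3469·111.32)² + (0.8403·79.63)²) = √(1491.265583 + 4477.361480) = 77.2569 km
N9: √((-0.7862·111.32)² + (-0.1850·79.63)²) = √(7659.712591 + 217.018565) = 88.7510 km
N10: √((1.1334·111.32)² + (-0.1451·79.63)²) = √(15918.891106 + 133.502149) = 126.6980 km
N11: √((0.9597·111.32)² + (-0.8748·79.63)²) = √(11413.461677 + 4852.560740) = 127.5383 km
N12: √((-1.3737·111.32)² + (1.5840·79.63)²) = √(23384.613259 + 15909.765775) = 198.2281 km
N13: √((-0.7497·111.32)² + (0.6174·79.63)²) = √(6965.004751 + 2417.055829) = 96.8610 km
N14: √((-0.2239·111.32)² + (0.8879·79.63)²) = √(621.233093 + 4998.981660) = 74.9681 km
N15: √((0.4178·111.32)² + (-0.3440·79.63)²) = √(2163.133218 + 750.361109) = 53.9768 km
Sorted: N15 (53.9768 km) < N1 (69.8604 km) < N14 (74.9681 km) < N8 (77.2569 km) < N9 (88.7510 km) < N13 (96.8610 km) < …

N15, N1, N14, N8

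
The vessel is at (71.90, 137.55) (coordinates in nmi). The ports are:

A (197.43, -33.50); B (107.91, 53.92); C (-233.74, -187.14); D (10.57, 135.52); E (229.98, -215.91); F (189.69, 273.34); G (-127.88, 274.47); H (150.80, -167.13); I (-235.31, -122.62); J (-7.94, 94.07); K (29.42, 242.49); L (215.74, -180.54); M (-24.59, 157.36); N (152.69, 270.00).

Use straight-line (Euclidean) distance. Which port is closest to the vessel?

D

Distances from (71.90, 137.55):
A: 212.17 nmi
B: 91.05 nmi
C: 445.91 nmi
D: 61.36 nmi
E: 387.20 nmi
F: 179.76 nmi
G: 242.20 nmi
H: 314.73 nmi
I: 402.57 nmi
J: 90.91 nmi
K: 113.21 nmi
L: 349.10 nmi
M: 98.50 nmi
N: 155.15 nmi
Minimum: D at 61.36 nmi.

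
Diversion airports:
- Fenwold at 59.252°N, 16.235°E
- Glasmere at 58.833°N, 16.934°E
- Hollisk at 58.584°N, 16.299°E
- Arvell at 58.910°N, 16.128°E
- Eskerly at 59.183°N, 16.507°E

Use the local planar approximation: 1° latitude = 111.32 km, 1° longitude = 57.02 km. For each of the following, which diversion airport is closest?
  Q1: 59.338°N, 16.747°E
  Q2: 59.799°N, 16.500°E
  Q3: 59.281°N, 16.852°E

Q1 at 59.338°N, 16.747°E:
  Fenwold: √((-0.086·111.32)² + (-0.512·57.02)²) = √(91.65229 + 852.30365) = 30.724 km
  Glasmere: √((-0.505·111.32)² + (0.187·57.02)²) = √(3160.30612 + 113.69402) = 57.219 km
  Hollisk: √((-0.754·111.32)² + (-0.448·57.02)²) = √(7045.13123 + 652.54498) = 87.736 km
  Arvell: √((-0.428·111.32)² + (-0.619·57.02)²) = √(2270.04221 + 1245.76385) = 59.294 km
  Eskerly: √((-0.155·111.32)² + (-0.240·57.02)²) = √(297.72122 + 187.27375) = 22.023 km
  → nearest: Eskerly (22.023 km)
Q2 at 59.799°N, 16.500°E:
  Fenwold: √((-0.547·111.32)² + (-0.265·57.02)²) = √(3707.84054 + 228.32117) = 62.739 km
  Glasmere: √((-0.966·111.32)² + (0.434·57.02)²) = √(11563.80203 + 612.39817) = 110.346 km
  Hollisk: √((-1.215·111.32)² + (-0.201·57.02)²) = √(18293.59041 + 131.35498) = 135.739 km
  Arvell: √((-0.889·111.32)² + (-0.372·57.02)²) = √(9793.77037 + 449.92519) = 101.211 km
  Eskerly: √((-0.616·111.32)² + (0.007·57.02)²) = √(4702.27279 + 0.15931) = 68.574 km
  → nearest: Fenwold (62.739 km)
Q3 at 59.281°N, 16.852°E:
  Fenwold: √((-0.029·111.32)² + (-0.617·57.02)²) = √(10.42179 + 1237.72668) = 35.329 km
  Glasmere: √((-0.448·111.32)² + (0.082·57.02)²) = √(2487.15255 + 21.86161) = 50.090 km
  Hollisk: √((-0.697·111.32)² + (-0.553·57.02)²) = √(6020.21431 + 994.27081) = 83.753 km
  Arvell: √((-0.371·111.32)² + (-0.724·57.02)²) = √(1705.66687 + 1704.24315) = 58.394 km
  Eskerly: √((-0.098·111.32)² + (-0.345·57.02)²) = √(119.01414 + 386.98365) = 22.494 km
  → nearest: Eskerly (22.494 km)

Q1→Eskerly; Q2→Fenwold; Q3→Eskerly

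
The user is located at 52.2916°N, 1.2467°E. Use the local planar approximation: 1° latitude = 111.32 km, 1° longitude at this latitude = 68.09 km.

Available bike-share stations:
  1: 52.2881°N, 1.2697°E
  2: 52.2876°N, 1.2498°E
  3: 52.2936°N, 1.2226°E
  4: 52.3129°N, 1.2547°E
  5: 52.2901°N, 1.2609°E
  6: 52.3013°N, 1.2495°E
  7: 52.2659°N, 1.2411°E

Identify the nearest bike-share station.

2

Distances from 52.2916°N, 1.2467°E:
1: 1.6138 km
2: 0.4928 km
3: 1.6560 km
4: 2.4329 km
5: 0.9812 km
6: 1.0965 km
7: 2.8862 km
Minimum: 2 at 0.4928 km.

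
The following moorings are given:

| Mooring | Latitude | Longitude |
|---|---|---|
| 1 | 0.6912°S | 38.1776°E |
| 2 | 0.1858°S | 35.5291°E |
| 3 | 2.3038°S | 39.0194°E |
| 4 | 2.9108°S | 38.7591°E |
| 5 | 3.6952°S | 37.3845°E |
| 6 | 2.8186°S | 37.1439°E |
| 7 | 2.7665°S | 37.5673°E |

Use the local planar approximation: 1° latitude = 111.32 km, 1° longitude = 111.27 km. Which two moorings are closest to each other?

Pairwise distances:
6–7: √((0.0521·111.32)² + (0.4234·111.27)²) = √(33.637355 + 2219.513973) = 47.4674 km
3–4: √((-0.6070·111.32)² + (-0.2603·111.27)²) = √(4565.872475 + 838.889024) = 73.5171 km
5–6: √((0.8766·111.32)² + (-0.2406·111.27)²) = √(9522.463748 + 716.716532) = 101.1888 km
5–7: √((0.9287·111.32)² + (0.1828·111.27)²) = √(10688.020704 + 413.721946) = 105.3648 km
4–7: √((0.1443·111.32)² + (-1.1918·111.27)²) = √(258.035261 + 17585.832741) = 133.5809 km
3–7: √((-0.4627·111.32)² + (-1.4521·111.27)²) = √(2653.049752 + 26106.534591) = 169.5865 km
4–5: √((-0.7844·111.32)² + (-1.3746·111.27)²) = √(7624.679013 + 23394.235381) = 176.1219 km
4–6: √((0.0922·111.32)² + (-1.6152·111.27)²) = √(105.343620 + 32300.466001) = 180.0161 km
1–3: √((-1.6126·111.32)² + (0.8418·111.27)²) = √(32225.503102 + 8773.523000) = 202.4822 km
3–6: √((-0.5148·111.32)² + (-1.8755·111.27)²) = √(3284.153682 + 43550.215971) = 216.4125 km
3–5: √((-1.3914·111.32)² + (-1.6349·111.27)²) = √(23991.112838 + 33093.184742) = 238.9232 km
1–7: √((-2.0753·111.32)² + (-0.6103·111.27)²) = √(53371.347454 + 4611.507465) = 240.7963 km
1–4: √((-2.2196·111.32)² + (0.5815·111.27)²) = √(61051.428142 + 4186.543559) = 255.4173 km
1–6: √((-2.1274·111.32)² + (-1.0337·111.27)²) = √(56084.739256 + 13229.554162) = 263.2761 km
1–2: √((0.5054·111.32)² + (-2.6485·111.27)²) = √(3165.314524 + 86847.261895) = 300.0210 km
2–6: √((-2.6328·111.32)² + (1.6148·111.27)²) = √(85897.818394 + 32284.469732) = 343.7765 km
1–5: √((-3.0040·111.32)² + (-0.7931·111.27)²) = √(111826.891292 + 7787.751334) = 345.8535 km
2–7: √((-2.5807·111.32)² + (2.0382·111.27)²) = √(82531.823162 + 51433.937240) = 366.0133 km
2–5: √((-3.5094·111.32)² + (1.8554·111.27)²) = √(152620.242340 + 42621.750318) = 441.8620 km
2–3: √((-2.1180·111.32)² + (3.4903·111.27)²) = √(55590.209004 + 150827.902179) = 454.3326 km
2–4: √((-2.7250·111.32)² + (3.2300·111.27)²) = √(92019.402409 + 129169.869484) = 470.3076 km
Closest pair: 6–7 at 47.4674 km.

6 and 7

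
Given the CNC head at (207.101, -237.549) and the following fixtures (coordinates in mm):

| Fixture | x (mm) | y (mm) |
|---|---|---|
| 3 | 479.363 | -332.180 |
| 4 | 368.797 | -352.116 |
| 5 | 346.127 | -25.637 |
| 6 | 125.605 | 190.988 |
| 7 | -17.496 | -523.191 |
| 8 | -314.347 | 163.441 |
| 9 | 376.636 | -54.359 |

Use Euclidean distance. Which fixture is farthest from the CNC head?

8

Distances from (207.101, -237.549):
3: 288.239 mm
4: 198.170 mm
5: 253.446 mm
6: 436.217 mm
7: 363.366 mm
8: 657.800 mm
9: 249.601 mm
Maximum: 8 at 657.800 mm.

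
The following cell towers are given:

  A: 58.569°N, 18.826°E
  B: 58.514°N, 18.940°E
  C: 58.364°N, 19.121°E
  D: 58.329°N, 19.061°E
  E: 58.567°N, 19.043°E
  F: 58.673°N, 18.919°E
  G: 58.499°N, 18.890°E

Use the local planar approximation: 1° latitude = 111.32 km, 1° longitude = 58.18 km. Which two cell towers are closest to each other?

Pairwise distances:
A–B: 9.026 km
A–C: 28.554 km
A–D: 30.012 km
A–E: 12.627 km
A–F: 12.779 km
A–G: 8.636 km
B–C: 19.741 km
B–D: 21.764 km
B–E: 8.410 km
B–F: 17.742 km
B–G: 3.354 km
C–D: 5.231 km
C–E: 23.049 km
C–F: 36.350 km
C–G: 20.161 km
D–E: 26.515 km
D–F: 39.175 km
D–G: 21.380 km
E–F: 13.831 km
E–G: 11.685 km
F–G: 19.443 km
Closest pair: B–G at 3.354 km.

B and G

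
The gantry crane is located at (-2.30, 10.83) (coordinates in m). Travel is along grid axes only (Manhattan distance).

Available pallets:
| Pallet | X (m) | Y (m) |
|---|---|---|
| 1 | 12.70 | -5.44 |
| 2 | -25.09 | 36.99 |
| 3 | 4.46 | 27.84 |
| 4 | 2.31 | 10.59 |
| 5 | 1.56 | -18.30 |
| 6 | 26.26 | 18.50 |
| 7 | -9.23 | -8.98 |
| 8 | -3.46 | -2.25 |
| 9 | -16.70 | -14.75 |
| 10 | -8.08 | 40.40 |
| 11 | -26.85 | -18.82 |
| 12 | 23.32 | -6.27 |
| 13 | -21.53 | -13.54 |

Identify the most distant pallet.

Distances from (-2.30, 10.83):
1: |15.00| + |-16.27| = 15.00 + 16.27 = 31.27 m
2: |-22.79| + |26.16| = 22.79 + 26.16 = 48.95 m
3: |6.76| + |17.01| = 6.76 + 17.01 = 23.77 m
4: |4.61| + |-0.24| = 4.61 + 0.24 = 4.85 m
5: |3.86| + |-29.13| = 3.86 + 29.13 = 32.99 m
6: |28.56| + |7.67| = 28.56 + 7.67 = 36.23 m
7: |-6.93| + |-19.81| = 6.93 + 19.81 = 26.74 m
8: |-1.16| + |-13.08| = 1.16 + 13.08 = 14.24 m
9: |-14.40| + |-25.58| = 14.40 + 25.58 = 39.98 m
10: |-5.78| + |29.57| = 5.78 + 29.57 = 35.35 m
11: |-24.55| + |-29.65| = 24.55 + 29.65 = 54.20 m
12: |25.62| + |-17.10| = 25.62 + 17.10 = 42.72 m
13: |-19.23| + |-24.37| = 19.23 + 24.37 = 43.60 m
Maximum: 11 at 54.20 m.

11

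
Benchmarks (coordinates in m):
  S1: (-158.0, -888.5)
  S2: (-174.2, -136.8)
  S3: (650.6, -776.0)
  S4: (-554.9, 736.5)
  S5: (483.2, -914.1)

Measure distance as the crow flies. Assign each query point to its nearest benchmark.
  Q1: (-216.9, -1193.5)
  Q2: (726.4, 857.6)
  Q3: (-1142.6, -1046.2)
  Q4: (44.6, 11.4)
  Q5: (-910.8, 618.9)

Q1 at (-216.9, -1193.5):
  S1: 310.6 m
  S2: 1057.6 m
  S3: 962.7 m
  S4: 1959.4 m
  S5: 753.8 m
  → nearest: S1 (310.6 m)
Q2 at (726.4, 857.6):
  S1: 1957.3 m
  S2: 1341.6 m
  S3: 1635.4 m
  S4: 1287.0 m
  S5: 1788.3 m
  → nearest: S4 (1287.0 m)
Q3 at (-1142.6, -1046.2):
  S1: 997.1 m
  S2: 1328.5 m
  S3: 1813.4 m
  S4: 1877.1 m
  S5: 1631.2 m
  → nearest: S1 (997.1 m)
Q4 at (44.6, 11.4):
  S1: 922.4 m
  S2: 264.3 m
  S3: 993.6 m
  S4: 940.8 m
  S5: 1024.2 m
  → nearest: S2 (264.3 m)
Q5 at (-910.8, 618.9):
  S1: 1684.9 m
  S2: 1055.3 m
  S3: 2093.7 m
  S4: 374.8 m
  S5: 2072.0 m
  → nearest: S4 (374.8 m)

Q1→S1; Q2→S4; Q3→S1; Q4→S2; Q5→S4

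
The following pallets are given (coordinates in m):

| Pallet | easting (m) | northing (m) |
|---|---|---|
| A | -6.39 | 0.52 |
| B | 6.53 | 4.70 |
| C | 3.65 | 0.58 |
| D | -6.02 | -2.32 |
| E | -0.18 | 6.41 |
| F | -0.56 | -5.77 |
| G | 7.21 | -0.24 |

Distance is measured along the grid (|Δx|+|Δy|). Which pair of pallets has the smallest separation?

A and D

Pairwise distances:
A–B: 17.10 m
A–C: 10.10 m
A–D: 3.21 m
A–E: 12.10 m
A–F: 12.12 m
A–G: 14.36 m
B–C: 7.00 m
B–D: 19.57 m
B–E: 8.42 m
B–F: 17.56 m
B–G: 5.62 m
C–D: 12.57 m
C–E: 9.66 m
C–F: 10.56 m
C–G: 4.38 m
D–E: 14.57 m
D–F: 8.91 m
D–G: 15.31 m
E–F: 12.56 m
E–G: 14.04 m
F–G: 13.30 m
Closest pair: A–D at 3.21 m.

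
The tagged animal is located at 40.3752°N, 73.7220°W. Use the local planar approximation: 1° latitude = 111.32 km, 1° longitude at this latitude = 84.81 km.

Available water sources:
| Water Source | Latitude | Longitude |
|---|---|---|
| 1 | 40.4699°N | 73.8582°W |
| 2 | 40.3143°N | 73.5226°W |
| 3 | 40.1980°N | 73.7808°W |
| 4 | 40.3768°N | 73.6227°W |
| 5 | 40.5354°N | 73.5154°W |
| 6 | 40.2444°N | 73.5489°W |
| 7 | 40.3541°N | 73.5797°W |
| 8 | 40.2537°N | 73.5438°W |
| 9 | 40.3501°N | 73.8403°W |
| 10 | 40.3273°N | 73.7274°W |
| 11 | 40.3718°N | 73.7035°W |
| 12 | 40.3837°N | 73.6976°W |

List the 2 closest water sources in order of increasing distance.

11, 12

Distances from 40.3752°N, 73.7220°W:
1: 15.6385 km
2: 18.2194 km
3: 20.3465 km
4: 8.4235 km
5: 25.0009 km
6: 20.6769 km
7: 12.2949 km
8: 20.2816 km
9: 10.4148 km
10: 5.3519 km
11: 1.6140 km
12: 2.2754 km
Sorted: 11 (1.6140 km) < 12 (2.2754 km) < 10 (5.3519 km) < 4 (8.4235 km) < …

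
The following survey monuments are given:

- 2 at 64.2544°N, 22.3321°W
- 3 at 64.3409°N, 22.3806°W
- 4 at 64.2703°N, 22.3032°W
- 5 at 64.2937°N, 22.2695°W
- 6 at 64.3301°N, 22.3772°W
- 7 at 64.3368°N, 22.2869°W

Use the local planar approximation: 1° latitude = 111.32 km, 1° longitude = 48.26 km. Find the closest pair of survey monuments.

Pairwise distances:
2–3: √((0.0865·111.32)² + (-0.0485·48.26)²) = √(92.721107 + 5.478455) = 9.9096 km
2–4: √((0.0159·111.32)² + (0.0289·48.26)²) = √(3.132858 + 1.945227) = 2.2535 km
2–5: √((0.0393·111.32)² + (0.0626·48.26)²) = √(19.139540 + 9.126900) = 5.3166 km
2–6: √((0.0757·111.32)² + (-0.0451·48.26)²) = √(71.013048 + 4.737265) = 8.7035 km
2–7: √((0.0824·111.32)² + (0.0452·48.26)²) = √(84.139673 + 4.758297) = 9.4286 km
3–4: √((-0.0706·111.32)² + (0.0774·48.26)²) = √(61.766899 + 13.952645) = 8.7017 km
3–5: √((-0.0472·111.32)² + (0.1111·48.26)²) = √(27.607711 + 28.747677) = 7.5070 km
3–6: √((-0.0108·111.32)² + (0.0034·48.26)²) = √(1.445419 + 0.026924) = 1.2134 km
3–7: √((-0.0041·111.32)² + (0.0937·48.26)²) = √(0.208312 + 20.448140) = 4.5449 km
4–5: √((0.0234·111.32)² + (0.0337·48.26)²) = √(6.785441 + 2.645053) = 3.0709 km
4–6: √((0.0598·111.32)² + (-0.0740·48.26)²) = √(44.314797 + 12.753755) = 7.5544 km
4–7: √((0.0665·111.32)² + (0.0163·48.26)²) = √(54.801152 + 0.618799) = 7.4445 km
5–6: √((0.0364·111.32)² + (-0.1077·48.26)²) = √(16.419093 + 27.015067) = 6.5905 km
5–7: √((0.0431·111.32)² + (-0.0174·48.26)²) = √(23.019768 + 0.705136) = 4.8708 km
6–7: √((0.0067·111.32)² + (0.0903·48.26)²) = √(0.556283 + 18.991101) = 4.4212 km
Closest pair: 3–6 at 1.2134 km.

3 and 6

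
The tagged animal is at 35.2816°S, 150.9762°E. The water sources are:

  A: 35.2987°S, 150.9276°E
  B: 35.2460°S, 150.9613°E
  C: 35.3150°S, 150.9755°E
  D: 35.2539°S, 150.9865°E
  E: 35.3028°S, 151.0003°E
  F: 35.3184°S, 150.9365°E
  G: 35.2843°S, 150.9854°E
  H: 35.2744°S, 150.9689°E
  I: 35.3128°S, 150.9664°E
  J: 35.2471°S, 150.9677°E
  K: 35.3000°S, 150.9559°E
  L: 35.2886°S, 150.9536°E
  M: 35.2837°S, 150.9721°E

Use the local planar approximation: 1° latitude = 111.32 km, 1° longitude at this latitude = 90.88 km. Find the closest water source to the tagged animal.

Distances from 35.2816°S, 150.9762°E:
A: √((-0.0171·111.32)² + (-0.0486·90.88)²) = √(3.623586 + 19.507840) = 4.8095 km
B: √((0.0356·111.32)² + (-0.0149·90.88)²) = √(15.705306 + 1.833619) = 4.1879 km
C: √((-0.0334·111.32)² + (-0.0007·90.88)²) = √(13.824178 + 0.004047) = 3.7186 km
D: √((0.0277·111.32)² + (0.0103·90.88)²) = √(9.508367 + 0.876216) = 3.2225 km
E: √((-0.0212·111.32)² + (0.0241·90.88)²) = √(5.569524 + 4.797011) = 3.2197 km
F: √((-0.0368·111.32)² + (-0.0397·90.88)²) = √(16.781935 + 13.017202) = 5.4589 km
G: √((-0.0027·111.32)² + (0.0092·90.88)²) = √(0.090339 + 0.699057) = 0.8885 km
H: √((0.0072·111.32)² + (-0.0073·90.88)²) = √(0.642409 + 0.440131) = 1.0405 km
I: √((-0.0312·111.32)² + (-0.0098·90.88)²) = √(12.063007 + 0.793211) = 3.5856 km
J: √((0.0345·111.32)² + (-0.0085·90.88)²) = √(14.749747 + 0.596725) = 3.9175 km
K: √((-0.0184·111.32)² + (-0.0203·90.88)²) = √(4.195484 + 3.403523) = 2.7566 km
L: √((-0.0070·111.32)² + (-0.0226·90.88)²) = √(0.607215 + 4.218456) = 2.1967 km
M: √((-0.0021·111.32)² + (-0.0041·90.88)²) = √(0.054649 + 0.138837) = 0.4399 km
Minimum: M at 0.4399 km.

M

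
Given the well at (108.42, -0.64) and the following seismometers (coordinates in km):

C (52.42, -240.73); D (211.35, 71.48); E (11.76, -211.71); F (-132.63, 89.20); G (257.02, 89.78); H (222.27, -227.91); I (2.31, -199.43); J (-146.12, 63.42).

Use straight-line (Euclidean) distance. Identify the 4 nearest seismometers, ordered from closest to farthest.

D, G, I, E

Distances from (108.42, -0.64):
C: √((-56.00)² + (-240.09)²) = √(3136.0000 + 57643.2081) = 246.53 km
D: √((102.93)² + (72.12)²) = √(10594.5849 + 5201.2944) = 125.68 km
E: √((-96.66)² + (-211.07)²) = √(9343.1556 + 44550.5449) = 232.15 km
F: √((-241.05)² + (89.84)²) = √(58105.1025 + 8071.2256) = 257.25 km
G: √((148.60)² + (90.42)²) = √(22081.9600 + 8175.7764) = 173.95 km
H: √((113.85)² + (-227.27)²) = √(12961.8225 + 51651.6529) = 254.19 km
I: √((-106.11)² + (-198.79)²) = √(11259.3321 + 39517.4641) = 225.34 km
J: √((-254.54)² + (64.06)²) = √(64790.6116 + 4103.6836) = 262.48 km
Sorted: D (125.68 km) < G (173.95 km) < I (225.34 km) < E (232.15 km) < C (246.53 km) < H (254.19 km) < …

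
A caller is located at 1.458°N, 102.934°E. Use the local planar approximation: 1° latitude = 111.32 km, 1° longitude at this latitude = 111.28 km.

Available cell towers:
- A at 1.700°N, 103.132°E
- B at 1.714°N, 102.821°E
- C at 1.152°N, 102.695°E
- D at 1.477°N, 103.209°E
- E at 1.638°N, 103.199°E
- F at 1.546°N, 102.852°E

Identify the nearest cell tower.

Distances from 1.458°N, 102.934°E:
A: 34.802 km
B: 31.149 km
C: 43.217 km
D: 30.675 km
E: 35.653 km
F: 13.388 km
Minimum: F at 13.388 km.

F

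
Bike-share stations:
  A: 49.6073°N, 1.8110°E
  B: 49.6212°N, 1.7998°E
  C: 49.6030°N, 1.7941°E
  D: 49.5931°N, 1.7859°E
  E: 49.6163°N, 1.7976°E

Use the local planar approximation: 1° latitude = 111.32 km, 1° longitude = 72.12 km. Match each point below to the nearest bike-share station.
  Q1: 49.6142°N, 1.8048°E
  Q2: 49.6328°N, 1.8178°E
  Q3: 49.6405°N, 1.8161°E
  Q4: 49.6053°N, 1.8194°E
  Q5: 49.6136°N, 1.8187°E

Q1 at 49.6142°N, 1.8048°E:
  A: 0.8888 km
  B: 0.8586 km
  C: 1.4663 km
  D: 2.7157 km
  E: 0.5695 km
  → nearest: E (0.5695 km)
Q2 at 49.6328°N, 1.8178°E:
  A: 2.8807 km
  B: 1.8310 km
  C: 3.7318 km
  D: 4.9824 km
  E: 2.3444 km
  → nearest: B (1.8310 km)
Q3 at 49.6405°N, 1.8161°E:
  A: 3.7141 km
  B: 2.4491 km
  C: 4.4659 km
  D: 5.7084 km
  E: 3.0062 km
  → nearest: B (2.4491 km)
Q4 at 49.6053°N, 1.8194°E:
  A: 0.6454 km
  B: 2.2652 km
  C: 1.8425 km
  D: 2.7716 km
  E: 1.9928 km
  → nearest: A (0.6454 km)
Q5 at 49.6136°N, 1.8187°E:
  A: 0.8946 km
  B: 1.6043 km
  C: 2.1307 km
  D: 3.2869 km
  E: 1.5511 km
  → nearest: A (0.8946 km)

Q1→E; Q2→B; Q3→B; Q4→A; Q5→A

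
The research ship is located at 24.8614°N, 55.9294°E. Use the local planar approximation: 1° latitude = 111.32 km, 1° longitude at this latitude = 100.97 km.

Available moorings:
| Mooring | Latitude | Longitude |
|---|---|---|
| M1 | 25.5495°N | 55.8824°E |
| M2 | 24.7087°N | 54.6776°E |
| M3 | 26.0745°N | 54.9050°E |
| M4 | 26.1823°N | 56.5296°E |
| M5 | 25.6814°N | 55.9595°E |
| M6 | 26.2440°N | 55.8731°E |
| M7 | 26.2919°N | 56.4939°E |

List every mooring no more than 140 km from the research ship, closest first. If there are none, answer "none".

M1, M5, M2

Distances from 24.8614°N, 55.9294°E:
M1: 76.7462 km
M2: 127.5322 km
M3: 170.1027 km
M4: 159.0413 km
M5: 91.3330 km
M6: 154.0160 km
M7: 169.1364 km
Threshold 140 km: M1 (76.7462 km), M5 (91.3330 km), M2 (127.5322 km) are within range.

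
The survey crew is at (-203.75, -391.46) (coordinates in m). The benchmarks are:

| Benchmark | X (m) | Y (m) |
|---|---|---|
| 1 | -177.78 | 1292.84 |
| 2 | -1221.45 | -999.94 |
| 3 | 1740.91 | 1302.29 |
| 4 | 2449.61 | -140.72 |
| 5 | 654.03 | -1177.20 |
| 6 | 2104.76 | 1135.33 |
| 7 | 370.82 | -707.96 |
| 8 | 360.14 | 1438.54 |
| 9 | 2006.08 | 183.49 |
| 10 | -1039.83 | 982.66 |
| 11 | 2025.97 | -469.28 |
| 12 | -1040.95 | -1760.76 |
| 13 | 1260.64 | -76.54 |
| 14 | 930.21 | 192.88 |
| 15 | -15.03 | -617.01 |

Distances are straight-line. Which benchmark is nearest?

15

Distances from (-203.75, -391.46):
1: √((25.97)² + (1684.30)²) = √(674.4409 + 2836866.4900) = 1684.50 m
2: √((-1017.70)² + (-608.48)²) = √(1035713.2900 + 370247.9104) = 1185.73 m
3: √((1944.66)² + (1693.75)²) = √(3781702.5156 + 2868789.0625) = 2578.85 m
4: √((2653.36)² + (250.74)²) = √(7040319.2896 + 62870.5476) = 2665.18 m
5: √((857.78)² + (-785.74)²) = √(735786.5284 + 617387.3476) = 1163.26 m
6: √((2308.51)² + (1526.79)²) = √(5329218.4201 + 2331087.7041) = 2767.73 m
7: √((574.57)² + (-316.50)²) = √(330130.6849 + 100172.2500) = 655.97 m
8: √((563.89)² + (1830.00)²) = √(317971.9321 + 3348900.0000) = 1914.91 m
9: √((2209.83)² + (574.95)²) = √(4883348.6289 + 330567.5025) = 2283.40 m
10: √((-836.08)² + (1374.12)²) = √(699029.7664 + 1888205.7744) = 1608.49 m
11: √((2229.72)² + (-77.82)²) = √(4971651.2784 + 6055.9524) = 2231.08 m
12: √((-837.20)² + (-1369.30)²) = √(700903.8400 + 1874982.4900) = 1604.96 m
13: √((1464.39)² + (314.92)²) = √(2144438.0721 + 99174.6064) = 1497.87 m
14: √((1133.96)² + (584.34)²) = √(1285865.2816 + 341453.2356) = 1275.66 m
15: √((188.72)² + (-225.55)²) = √(35615.2384 + 50872.8025) = 294.09 m
Minimum: 15 at 294.09 m.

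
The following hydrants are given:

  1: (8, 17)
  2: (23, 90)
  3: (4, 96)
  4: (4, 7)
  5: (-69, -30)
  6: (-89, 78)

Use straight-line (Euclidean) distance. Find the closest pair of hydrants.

1 and 4

Pairwise distances:
1–2: √((15)² + (73)²) = √(225.000 + 5329.000) = 74.5
1–3: √((-4)² + (79)²) = √(16.000 + 6241.000) = 79.1
1–4: √((-4)² + (-10)²) = √(16.000 + 100.000) = 10.8
1–5: √((-77)² + (-47)²) = √(5929.000 + 2209.000) = 90.2
1–6: √((-97)² + (61)²) = √(9409.000 + 3721.000) = 114.6
2–3: √((-19)² + (6)²) = √(361.000 + 36.000) = 19.9
2–4: √((-19)² + (-83)²) = √(361.000 + 6889.000) = 85.1
2–5: √((-92)² + (-120)²) = √(8464.000 + 14400.000) = 151.2
2–6: √((-112)² + (-12)²) = √(12544.000 + 144.000) = 112.6
3–4: √((0)² + (-89)²) = √(0.000 + 7921.000) = 89.0
3–5: √((-73)² + (-126)²) = √(5329.000 + 15876.000) = 145.6
3–6: √((-93)² + (-18)²) = √(8649.000 + 324.000) = 94.7
4–5: √((-73)² + (-37)²) = √(5329.000 + 1369.000) = 81.8
4–6: √((-93)² + (71)²) = √(8649.000 + 5041.000) = 117.0
5–6: √((-20)² + (108)²) = √(400.000 + 11664.000) = 109.8
Closest pair: 1–4 at 10.8.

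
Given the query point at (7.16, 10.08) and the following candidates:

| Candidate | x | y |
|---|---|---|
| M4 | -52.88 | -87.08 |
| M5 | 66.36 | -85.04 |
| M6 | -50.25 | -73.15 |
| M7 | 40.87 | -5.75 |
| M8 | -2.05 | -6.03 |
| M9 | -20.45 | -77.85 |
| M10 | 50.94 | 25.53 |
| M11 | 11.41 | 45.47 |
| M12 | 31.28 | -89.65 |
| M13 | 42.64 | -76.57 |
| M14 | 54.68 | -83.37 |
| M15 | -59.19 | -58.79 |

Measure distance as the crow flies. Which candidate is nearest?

Distances from (7.16, 10.08):
M4: 114.21
M5: 112.04
M6: 101.11
M7: 37.24
M8: 18.56
M9: 92.16
M10: 46.43
M11: 35.64
M12: 102.61
M13: 93.63
M14: 104.84
M15: 95.63
Minimum: M8 at 18.56.

M8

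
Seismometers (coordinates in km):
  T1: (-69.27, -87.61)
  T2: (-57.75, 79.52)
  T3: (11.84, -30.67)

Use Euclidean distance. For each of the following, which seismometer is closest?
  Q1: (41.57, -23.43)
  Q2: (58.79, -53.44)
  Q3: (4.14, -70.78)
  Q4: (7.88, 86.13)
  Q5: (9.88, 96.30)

Q1 at (41.57, -23.43):
  T1: √((-110.84)² + (-64.18)²) = √(12285.5056 + 4119.0724) = 128.08 km
  T2: √((-99.32)² + (102.95)²) = √(9864.4624 + 10598.7025) = 143.05 km
  T3: √((-29.73)² + (-7.24)²) = √(883.8729 + 52.4176) = 30.60 km
  → nearest: T3 (30.60 km)
Q2 at (58.79, -53.44):
  T1: √((-128.06)² + (-34.17)²) = √(16399.3636 + 1167.5889) = 132.54 km
  T2: √((-116.54)² + (132.96)²) = √(13581.5716 + 17678.3616) = 176.80 km
  T3: √((-46.95)² + (22.77)²) = √(2204.3025 + 518.4729) = 52.18 km
  → nearest: T3 (52.18 km)
Q3 at (4.14, -70.78):
  T1: √((-73.41)² + (-16.83)²) = √(5389.0281 + 283.2489) = 75.31 km
  T2: √((-61.89)² + (150.30)²) = √(3830.3721 + 22590.0900) = 162.54 km
  T3: √((7.70)² + (40.11)²) = √(59.2900 + 1608.8121) = 40.84 km
  → nearest: T3 (40.84 km)
Q4 at (7.88, 86.13):
  T1: √((-77.15)² + (-173.74)²) = √(5952.1225 + 30185.5876) = 190.10 km
  T2: √((-65.63)² + (-6.61)²) = √(4307.2969 + 43.6921) = 65.96 km
  T3: √((3.96)² + (-116.80)²) = √(15.6816 + 13642.2400) = 116.87 km
  → nearest: T2 (65.96 km)
Q5 at (9.88, 96.30):
  T1: √((-79.15)² + (-183.91)²) = √(6264.7225 + 33822.8881) = 200.22 km
  T2: √((-67.63)² + (-16.78)²) = √(4573.8169 + 281.5684) = 69.68 km
  T3: √((1.96)² + (-126.97)²) = √(3.8416 + 16121.3809) = 126.99 km
  → nearest: T2 (69.68 km)

Q1→T3; Q2→T3; Q3→T3; Q4→T2; Q5→T2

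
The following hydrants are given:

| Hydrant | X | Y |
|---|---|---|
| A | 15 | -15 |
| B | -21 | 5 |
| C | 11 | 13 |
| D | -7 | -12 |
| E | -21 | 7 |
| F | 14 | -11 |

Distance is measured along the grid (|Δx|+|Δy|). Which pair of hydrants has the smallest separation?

B and E

Pairwise distances:
A–B: 56
A–C: 32
A–D: 25
A–E: 58
A–F: 5
B–C: 40
B–D: 31
B–E: 2
B–F: 51
C–D: 43
C–E: 38
C–F: 27
D–E: 33
D–F: 22
E–F: 53
Closest pair: B–E at 2.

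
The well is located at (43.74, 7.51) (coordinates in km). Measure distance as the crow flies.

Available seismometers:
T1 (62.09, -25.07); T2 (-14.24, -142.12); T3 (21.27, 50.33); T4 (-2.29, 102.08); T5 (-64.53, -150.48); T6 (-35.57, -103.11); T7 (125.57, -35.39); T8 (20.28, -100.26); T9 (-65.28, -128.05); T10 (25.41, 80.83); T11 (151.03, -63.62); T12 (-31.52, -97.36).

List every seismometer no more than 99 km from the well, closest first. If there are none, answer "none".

Distances from (43.74, 7.51):
T1: 37.39 km
T2: 160.47 km
T3: 48.36 km
T4: 105.18 km
T5: 191.53 km
T6: 136.11 km
T7: 92.39 km
T8: 110.29 km
T9: 173.96 km
T10: 75.58 km
T11: 128.73 km
T12: 129.08 km
Threshold 99 km: T1 (37.39 km), T3 (48.36 km), T10 (75.58 km), T7 (92.39 km) are within range.

T1, T3, T10, T7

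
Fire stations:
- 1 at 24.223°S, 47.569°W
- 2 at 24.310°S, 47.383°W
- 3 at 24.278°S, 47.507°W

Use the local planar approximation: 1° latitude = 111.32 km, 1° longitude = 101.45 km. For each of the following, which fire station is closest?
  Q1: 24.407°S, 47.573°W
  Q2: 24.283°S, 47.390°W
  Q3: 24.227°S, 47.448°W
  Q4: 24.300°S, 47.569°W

Q1→3; Q2→2; Q3→3; Q4→3

Q1 at 24.407°S, 47.573°W:
  1: √((0.184·111.32)² + (0.004·101.45)²) = √(419.54837 + 0.16467) = 20.487 km
  2: √((0.097·111.32)² + (0.190·101.45)²) = √(116.59767 + 371.54490) = 22.094 km
  3: √((0.129·111.32)² + (0.066·101.45)²) = √(206.21764 + 44.83240) = 15.845 km
  → nearest: 3 (15.845 km)
Q2 at 24.283°S, 47.390°W:
  1: √((0.060·111.32)² + (-0.179·101.45)²) = √(44.61171 + 329.76926) = 19.349 km
  2: √((-0.027·111.32)² + (0.007·101.45)²) = √(9.03387 + 0.50431) = 3.088 km
  3: √((0.005·111.32)² + (-0.117·101.45)²) = √(0.30980 + 140.88859) = 11.883 km
  → nearest: 2 (3.088 km)
Q3 at 24.227°S, 47.448°W:
  1: √((0.004·111.32)² + (-0.121·101.45)²) = √(0.19827 + 150.68667) = 12.284 km
  2: √((-0.083·111.32)² + (0.065·101.45)²) = √(85.36947 + 43.48413) = 11.351 km
  3: √((-0.051·111.32)² + (-0.059·101.45)²) = √(32.23196 + 35.82681) = 8.250 km
  → nearest: 3 (8.250 km)
Q4 at 24.300°S, 47.569°W:
  1: √((0.077·111.32)² + (0.000·101.45)²) = √(73.47301 + 0.00000) = 8.572 km
  2: √((-0.010·111.32)² + (0.186·101.45)²) = √(1.23921 + 356.06558) = 18.903 km
  3: √((0.022·111.32)² + (0.062·101.45)²) = √(5.99780 + 39.56284) = 6.750 km
  → nearest: 3 (6.750 km)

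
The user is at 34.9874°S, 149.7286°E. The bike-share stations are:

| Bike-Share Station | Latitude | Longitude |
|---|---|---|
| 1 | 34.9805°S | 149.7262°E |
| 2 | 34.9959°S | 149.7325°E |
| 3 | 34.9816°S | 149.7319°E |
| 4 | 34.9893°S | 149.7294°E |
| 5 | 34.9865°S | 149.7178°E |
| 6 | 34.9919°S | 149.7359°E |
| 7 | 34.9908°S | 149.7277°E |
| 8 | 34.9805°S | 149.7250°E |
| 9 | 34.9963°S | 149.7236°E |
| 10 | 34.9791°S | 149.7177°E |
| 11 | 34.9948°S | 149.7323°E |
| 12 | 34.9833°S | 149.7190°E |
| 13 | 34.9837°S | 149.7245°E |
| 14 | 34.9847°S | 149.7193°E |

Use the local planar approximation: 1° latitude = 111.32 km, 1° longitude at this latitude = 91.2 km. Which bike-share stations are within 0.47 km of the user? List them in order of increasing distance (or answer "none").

Distances from 34.9874°S, 149.7286°E:
1: 0.7987 km
2: 1.0109 km
3: 0.7124 km
4: 0.2237 km
5: 0.9900 km
6: 0.8332 km
7: 0.3873 km
8: 0.8353 km
9: 1.0907 km
10: 1.3572 km
11: 0.8902 km
12: 0.9873 km
13: 0.5563 km
14: 0.8998 km
Threshold 0.47 km: 4 (0.2237 km), 7 (0.3873 km) are within range.

4, 7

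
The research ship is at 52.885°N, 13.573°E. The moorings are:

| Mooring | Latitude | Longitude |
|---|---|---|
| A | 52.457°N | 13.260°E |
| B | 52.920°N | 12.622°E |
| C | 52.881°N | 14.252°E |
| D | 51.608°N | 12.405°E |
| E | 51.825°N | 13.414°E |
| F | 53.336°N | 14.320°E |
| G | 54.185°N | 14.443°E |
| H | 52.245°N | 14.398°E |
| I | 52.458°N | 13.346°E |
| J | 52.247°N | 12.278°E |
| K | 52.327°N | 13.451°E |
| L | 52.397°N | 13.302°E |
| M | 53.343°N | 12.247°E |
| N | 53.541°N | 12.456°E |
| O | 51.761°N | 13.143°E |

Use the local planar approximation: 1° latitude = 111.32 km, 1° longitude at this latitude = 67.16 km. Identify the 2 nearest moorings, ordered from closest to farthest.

Distances from 52.885°N, 13.573°E:
A: √((-0.428·111.32)² + (-0.313·67.16)²) = √(2270.04221 + 441.88580) = 52.076 km
B: √((0.035·111.32)² + (-0.951·67.16)²) = √(15.18037 + 4079.26960) = 63.988 km
C: √((-0.004·111.32)² + (0.679·67.16)²) = √(0.19827 + 2079.50957) = 45.604 km
D: √((-1.277·111.32)² + (-1.168·67.16)²) = √(20208.22598 + 6153.28542) = 162.362 km
E: √((-1.060·111.32)² + (-0.159·67.16)²) = √(13923.81120 + 114.02908) = 118.481 km
F: √((0.451·111.32)² + (0.747·67.16)²) = √(2520.57416 + 2516.88040) = 70.975 km
G: √((1.300·111.32)² + (0.870·67.16)²) = √(20942.72066 + 3413.97141) = 156.066 km
H: √((-0.640·111.32)² + (0.825·67.16)²) = √(5075.82153 + 3069.93565) = 90.254 km
I: √((-0.427·111.32)² + (-0.227·67.16)²) = √(2259.44693 + 232.41978) = 49.919 km
J: √((-0.638·111.32)² + (-1.295·67.16)²) = √(5044.14721 + 7564.16357) = 112.287 km
K: √((-0.558·111.32)² + (-0.122·67.16)²) = √(3858.46703 + 67.13377) = 62.655 km
L: √((-0.488·111.32)² + (-0.271·67.16)²) = √(2951.11436 + 331.25310) = 57.292 km
M: √((0.458·111.32)² + (-1.326·67.16)²) = √(2599.42536 + 7930.64341) = 102.616 km
N: √((0.656·111.32)² + (-1.117·67.16)²) = √(5332.78499 + 5627.65831) = 104.692 km
O: √((-1.124·111.32)² + (-0.430·67.16)²) = √(15655.93530 + 833.98509) = 128.413 km
Sorted: C (45.604 km) < I (49.919 km) < A (52.076 km) < L (57.292 km) < …

C, I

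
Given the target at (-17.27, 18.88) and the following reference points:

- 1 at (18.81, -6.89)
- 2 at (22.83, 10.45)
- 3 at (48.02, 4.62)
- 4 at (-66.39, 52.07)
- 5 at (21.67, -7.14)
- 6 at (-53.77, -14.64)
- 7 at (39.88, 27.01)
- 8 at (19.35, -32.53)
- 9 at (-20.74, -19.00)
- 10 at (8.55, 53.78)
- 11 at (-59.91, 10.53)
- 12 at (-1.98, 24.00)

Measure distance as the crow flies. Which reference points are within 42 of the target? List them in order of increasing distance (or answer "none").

Distances from (-17.27, 18.88):
1: 44.34
2: 40.98
3: 66.83
4: 59.28
5: 46.83
6: 49.56
7: 57.73
8: 63.12
9: 38.04
10: 43.41
11: 43.45
12: 16.12
Threshold 42: 12 (16.12), 9 (38.04), 2 (40.98) are within range.

12, 9, 2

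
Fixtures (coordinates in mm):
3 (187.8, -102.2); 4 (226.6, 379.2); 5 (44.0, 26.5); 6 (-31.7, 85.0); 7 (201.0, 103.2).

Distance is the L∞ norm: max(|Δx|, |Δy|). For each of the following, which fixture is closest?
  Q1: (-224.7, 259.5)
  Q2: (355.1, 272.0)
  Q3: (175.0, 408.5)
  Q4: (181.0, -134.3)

Q1→6; Q2→4; Q3→4; Q4→3

Q1 at (-224.7, 259.5):
  3: 412.5 mm
  4: 451.3 mm
  5: 268.7 mm
  6: 193.0 mm
  7: 425.7 mm
  → nearest: 6 (193.0 mm)
Q2 at (355.1, 272.0):
  3: 374.2 mm
  4: 128.5 mm
  5: 311.1 mm
  6: 386.8 mm
  7: 168.8 mm
  → nearest: 4 (128.5 mm)
Q3 at (175.0, 408.5):
  3: 510.7 mm
  4: 51.6 mm
  5: 382.0 mm
  6: 323.5 mm
  7: 305.3 mm
  → nearest: 4 (51.6 mm)
Q4 at (181.0, -134.3):
  3: 32.1 mm
  4: 513.5 mm
  5: 160.8 mm
  6: 219.3 mm
  7: 237.5 mm
  → nearest: 3 (32.1 mm)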